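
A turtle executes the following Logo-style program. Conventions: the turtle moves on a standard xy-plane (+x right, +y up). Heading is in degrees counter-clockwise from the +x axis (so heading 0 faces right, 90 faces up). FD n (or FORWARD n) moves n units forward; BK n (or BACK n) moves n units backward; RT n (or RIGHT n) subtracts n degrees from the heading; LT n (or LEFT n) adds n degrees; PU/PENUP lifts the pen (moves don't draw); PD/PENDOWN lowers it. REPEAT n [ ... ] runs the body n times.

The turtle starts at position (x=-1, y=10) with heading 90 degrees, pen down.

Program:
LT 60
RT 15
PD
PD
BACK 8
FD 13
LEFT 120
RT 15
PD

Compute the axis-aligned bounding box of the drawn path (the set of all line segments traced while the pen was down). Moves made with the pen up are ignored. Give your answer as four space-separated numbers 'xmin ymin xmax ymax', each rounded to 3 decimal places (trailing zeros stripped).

Answer: -4.536 4.343 4.657 13.536

Derivation:
Executing turtle program step by step:
Start: pos=(-1,10), heading=90, pen down
LT 60: heading 90 -> 150
RT 15: heading 150 -> 135
PD: pen down
PD: pen down
BK 8: (-1,10) -> (4.657,4.343) [heading=135, draw]
FD 13: (4.657,4.343) -> (-4.536,13.536) [heading=135, draw]
LT 120: heading 135 -> 255
RT 15: heading 255 -> 240
PD: pen down
Final: pos=(-4.536,13.536), heading=240, 2 segment(s) drawn

Segment endpoints: x in {-4.536, -1, 4.657}, y in {4.343, 10, 13.536}
xmin=-4.536, ymin=4.343, xmax=4.657, ymax=13.536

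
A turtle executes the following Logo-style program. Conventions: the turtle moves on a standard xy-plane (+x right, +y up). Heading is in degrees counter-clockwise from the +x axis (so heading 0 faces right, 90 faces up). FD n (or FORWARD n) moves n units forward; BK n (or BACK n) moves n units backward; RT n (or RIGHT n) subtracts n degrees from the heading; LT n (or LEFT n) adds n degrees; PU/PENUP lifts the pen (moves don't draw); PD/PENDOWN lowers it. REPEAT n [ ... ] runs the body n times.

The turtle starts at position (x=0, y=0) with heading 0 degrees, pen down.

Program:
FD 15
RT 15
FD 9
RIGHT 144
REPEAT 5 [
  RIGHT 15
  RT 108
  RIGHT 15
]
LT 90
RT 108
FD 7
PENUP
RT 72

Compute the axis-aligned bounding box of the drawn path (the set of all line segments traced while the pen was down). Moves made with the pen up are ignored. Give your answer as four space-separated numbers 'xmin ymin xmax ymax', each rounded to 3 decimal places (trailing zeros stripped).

Executing turtle program step by step:
Start: pos=(0,0), heading=0, pen down
FD 15: (0,0) -> (15,0) [heading=0, draw]
RT 15: heading 0 -> 345
FD 9: (15,0) -> (23.693,-2.329) [heading=345, draw]
RT 144: heading 345 -> 201
REPEAT 5 [
  -- iteration 1/5 --
  RT 15: heading 201 -> 186
  RT 108: heading 186 -> 78
  RT 15: heading 78 -> 63
  -- iteration 2/5 --
  RT 15: heading 63 -> 48
  RT 108: heading 48 -> 300
  RT 15: heading 300 -> 285
  -- iteration 3/5 --
  RT 15: heading 285 -> 270
  RT 108: heading 270 -> 162
  RT 15: heading 162 -> 147
  -- iteration 4/5 --
  RT 15: heading 147 -> 132
  RT 108: heading 132 -> 24
  RT 15: heading 24 -> 9
  -- iteration 5/5 --
  RT 15: heading 9 -> 354
  RT 108: heading 354 -> 246
  RT 15: heading 246 -> 231
]
LT 90: heading 231 -> 321
RT 108: heading 321 -> 213
FD 7: (23.693,-2.329) -> (17.823,-6.142) [heading=213, draw]
PU: pen up
RT 72: heading 213 -> 141
Final: pos=(17.823,-6.142), heading=141, 3 segment(s) drawn

Segment endpoints: x in {0, 15, 17.823, 23.693}, y in {-6.142, -2.329, 0}
xmin=0, ymin=-6.142, xmax=23.693, ymax=0

Answer: 0 -6.142 23.693 0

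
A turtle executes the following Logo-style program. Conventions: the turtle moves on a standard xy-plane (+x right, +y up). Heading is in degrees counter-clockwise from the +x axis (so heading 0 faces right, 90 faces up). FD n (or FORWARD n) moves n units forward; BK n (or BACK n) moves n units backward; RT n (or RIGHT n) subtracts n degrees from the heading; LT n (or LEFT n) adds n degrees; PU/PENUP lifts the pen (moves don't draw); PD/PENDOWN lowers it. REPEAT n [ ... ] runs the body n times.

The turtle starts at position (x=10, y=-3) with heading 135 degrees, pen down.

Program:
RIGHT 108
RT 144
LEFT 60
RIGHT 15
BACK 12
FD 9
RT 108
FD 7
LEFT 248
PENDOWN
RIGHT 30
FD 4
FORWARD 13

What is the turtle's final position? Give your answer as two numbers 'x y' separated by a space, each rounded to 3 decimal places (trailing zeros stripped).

Answer: 15.469 10.319

Derivation:
Executing turtle program step by step:
Start: pos=(10,-3), heading=135, pen down
RT 108: heading 135 -> 27
RT 144: heading 27 -> 243
LT 60: heading 243 -> 303
RT 15: heading 303 -> 288
BK 12: (10,-3) -> (6.292,8.413) [heading=288, draw]
FD 9: (6.292,8.413) -> (9.073,-0.147) [heading=288, draw]
RT 108: heading 288 -> 180
FD 7: (9.073,-0.147) -> (2.073,-0.147) [heading=180, draw]
LT 248: heading 180 -> 68
PD: pen down
RT 30: heading 68 -> 38
FD 4: (2.073,-0.147) -> (5.225,2.316) [heading=38, draw]
FD 13: (5.225,2.316) -> (15.469,10.319) [heading=38, draw]
Final: pos=(15.469,10.319), heading=38, 5 segment(s) drawn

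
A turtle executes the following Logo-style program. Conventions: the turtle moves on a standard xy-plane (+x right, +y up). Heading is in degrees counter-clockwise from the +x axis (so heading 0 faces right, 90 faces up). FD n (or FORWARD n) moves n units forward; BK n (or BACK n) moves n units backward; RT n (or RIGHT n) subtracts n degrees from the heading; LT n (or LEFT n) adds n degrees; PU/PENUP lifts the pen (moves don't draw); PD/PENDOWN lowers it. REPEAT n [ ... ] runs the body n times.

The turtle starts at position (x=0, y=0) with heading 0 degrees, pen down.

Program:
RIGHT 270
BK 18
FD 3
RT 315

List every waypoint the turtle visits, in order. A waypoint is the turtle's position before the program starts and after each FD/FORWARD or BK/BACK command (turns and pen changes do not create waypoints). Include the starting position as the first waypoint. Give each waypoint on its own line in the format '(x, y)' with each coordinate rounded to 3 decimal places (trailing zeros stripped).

Executing turtle program step by step:
Start: pos=(0,0), heading=0, pen down
RT 270: heading 0 -> 90
BK 18: (0,0) -> (0,-18) [heading=90, draw]
FD 3: (0,-18) -> (0,-15) [heading=90, draw]
RT 315: heading 90 -> 135
Final: pos=(0,-15), heading=135, 2 segment(s) drawn
Waypoints (3 total):
(0, 0)
(0, -18)
(0, -15)

Answer: (0, 0)
(0, -18)
(0, -15)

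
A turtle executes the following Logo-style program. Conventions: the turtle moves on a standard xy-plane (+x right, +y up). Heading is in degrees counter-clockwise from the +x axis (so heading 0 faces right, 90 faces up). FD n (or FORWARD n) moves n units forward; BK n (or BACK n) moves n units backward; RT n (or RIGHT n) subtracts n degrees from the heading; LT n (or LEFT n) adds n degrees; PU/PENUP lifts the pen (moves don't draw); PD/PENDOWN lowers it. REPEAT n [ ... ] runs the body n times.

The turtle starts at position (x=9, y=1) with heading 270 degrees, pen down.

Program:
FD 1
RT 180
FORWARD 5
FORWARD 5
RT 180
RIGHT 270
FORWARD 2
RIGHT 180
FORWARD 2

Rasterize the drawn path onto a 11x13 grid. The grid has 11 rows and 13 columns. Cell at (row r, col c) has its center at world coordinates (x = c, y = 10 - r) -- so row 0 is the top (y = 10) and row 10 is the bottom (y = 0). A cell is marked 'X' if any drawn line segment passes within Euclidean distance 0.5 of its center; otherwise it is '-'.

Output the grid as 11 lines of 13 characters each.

Segment 0: (9,1) -> (9,0)
Segment 1: (9,0) -> (9,5)
Segment 2: (9,5) -> (9,10)
Segment 3: (9,10) -> (11,10)
Segment 4: (11,10) -> (9,10)

Answer: ---------XXX-
---------X---
---------X---
---------X---
---------X---
---------X---
---------X---
---------X---
---------X---
---------X---
---------X---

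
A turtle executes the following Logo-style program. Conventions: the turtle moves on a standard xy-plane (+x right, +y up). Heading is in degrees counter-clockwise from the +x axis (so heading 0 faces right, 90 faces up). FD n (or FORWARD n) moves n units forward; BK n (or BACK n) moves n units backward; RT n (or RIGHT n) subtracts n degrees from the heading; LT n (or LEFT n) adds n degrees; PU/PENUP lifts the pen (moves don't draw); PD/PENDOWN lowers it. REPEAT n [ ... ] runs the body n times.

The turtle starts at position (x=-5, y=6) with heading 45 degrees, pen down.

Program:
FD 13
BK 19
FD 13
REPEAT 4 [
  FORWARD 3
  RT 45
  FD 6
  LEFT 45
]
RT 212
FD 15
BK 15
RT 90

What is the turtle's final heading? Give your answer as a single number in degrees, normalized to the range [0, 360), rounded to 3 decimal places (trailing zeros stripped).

Executing turtle program step by step:
Start: pos=(-5,6), heading=45, pen down
FD 13: (-5,6) -> (4.192,15.192) [heading=45, draw]
BK 19: (4.192,15.192) -> (-9.243,1.757) [heading=45, draw]
FD 13: (-9.243,1.757) -> (-0.05,10.95) [heading=45, draw]
REPEAT 4 [
  -- iteration 1/4 --
  FD 3: (-0.05,10.95) -> (2.071,13.071) [heading=45, draw]
  RT 45: heading 45 -> 0
  FD 6: (2.071,13.071) -> (8.071,13.071) [heading=0, draw]
  LT 45: heading 0 -> 45
  -- iteration 2/4 --
  FD 3: (8.071,13.071) -> (10.192,15.192) [heading=45, draw]
  RT 45: heading 45 -> 0
  FD 6: (10.192,15.192) -> (16.192,15.192) [heading=0, draw]
  LT 45: heading 0 -> 45
  -- iteration 3/4 --
  FD 3: (16.192,15.192) -> (18.314,17.314) [heading=45, draw]
  RT 45: heading 45 -> 0
  FD 6: (18.314,17.314) -> (24.314,17.314) [heading=0, draw]
  LT 45: heading 0 -> 45
  -- iteration 4/4 --
  FD 3: (24.314,17.314) -> (26.435,19.435) [heading=45, draw]
  RT 45: heading 45 -> 0
  FD 6: (26.435,19.435) -> (32.435,19.435) [heading=0, draw]
  LT 45: heading 0 -> 45
]
RT 212: heading 45 -> 193
FD 15: (32.435,19.435) -> (17.819,16.061) [heading=193, draw]
BK 15: (17.819,16.061) -> (32.435,19.435) [heading=193, draw]
RT 90: heading 193 -> 103
Final: pos=(32.435,19.435), heading=103, 13 segment(s) drawn

Answer: 103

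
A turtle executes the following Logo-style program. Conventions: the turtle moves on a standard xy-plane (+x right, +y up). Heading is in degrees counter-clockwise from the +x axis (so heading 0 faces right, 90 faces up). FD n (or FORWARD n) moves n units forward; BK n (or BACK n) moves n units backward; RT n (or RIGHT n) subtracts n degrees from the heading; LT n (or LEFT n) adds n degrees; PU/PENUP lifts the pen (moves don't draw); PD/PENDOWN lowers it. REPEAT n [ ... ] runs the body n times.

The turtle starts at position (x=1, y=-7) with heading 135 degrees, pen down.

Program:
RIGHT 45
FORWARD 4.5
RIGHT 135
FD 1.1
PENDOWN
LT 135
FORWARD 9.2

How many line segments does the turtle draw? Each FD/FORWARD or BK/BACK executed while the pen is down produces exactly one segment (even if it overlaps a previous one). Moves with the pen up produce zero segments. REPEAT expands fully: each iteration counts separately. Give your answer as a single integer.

Executing turtle program step by step:
Start: pos=(1,-7), heading=135, pen down
RT 45: heading 135 -> 90
FD 4.5: (1,-7) -> (1,-2.5) [heading=90, draw]
RT 135: heading 90 -> 315
FD 1.1: (1,-2.5) -> (1.778,-3.278) [heading=315, draw]
PD: pen down
LT 135: heading 315 -> 90
FD 9.2: (1.778,-3.278) -> (1.778,5.922) [heading=90, draw]
Final: pos=(1.778,5.922), heading=90, 3 segment(s) drawn
Segments drawn: 3

Answer: 3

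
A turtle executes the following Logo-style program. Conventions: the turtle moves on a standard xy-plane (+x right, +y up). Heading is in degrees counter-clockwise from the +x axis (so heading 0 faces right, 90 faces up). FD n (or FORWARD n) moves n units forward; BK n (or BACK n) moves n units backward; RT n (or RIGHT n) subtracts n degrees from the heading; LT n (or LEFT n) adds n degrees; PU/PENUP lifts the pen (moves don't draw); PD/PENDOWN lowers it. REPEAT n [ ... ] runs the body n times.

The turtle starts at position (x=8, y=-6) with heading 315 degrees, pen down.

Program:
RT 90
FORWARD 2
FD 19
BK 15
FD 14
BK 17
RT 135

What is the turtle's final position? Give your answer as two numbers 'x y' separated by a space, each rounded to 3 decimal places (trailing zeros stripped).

Executing turtle program step by step:
Start: pos=(8,-6), heading=315, pen down
RT 90: heading 315 -> 225
FD 2: (8,-6) -> (6.586,-7.414) [heading=225, draw]
FD 19: (6.586,-7.414) -> (-6.849,-20.849) [heading=225, draw]
BK 15: (-6.849,-20.849) -> (3.757,-10.243) [heading=225, draw]
FD 14: (3.757,-10.243) -> (-6.142,-20.142) [heading=225, draw]
BK 17: (-6.142,-20.142) -> (5.879,-8.121) [heading=225, draw]
RT 135: heading 225 -> 90
Final: pos=(5.879,-8.121), heading=90, 5 segment(s) drawn

Answer: 5.879 -8.121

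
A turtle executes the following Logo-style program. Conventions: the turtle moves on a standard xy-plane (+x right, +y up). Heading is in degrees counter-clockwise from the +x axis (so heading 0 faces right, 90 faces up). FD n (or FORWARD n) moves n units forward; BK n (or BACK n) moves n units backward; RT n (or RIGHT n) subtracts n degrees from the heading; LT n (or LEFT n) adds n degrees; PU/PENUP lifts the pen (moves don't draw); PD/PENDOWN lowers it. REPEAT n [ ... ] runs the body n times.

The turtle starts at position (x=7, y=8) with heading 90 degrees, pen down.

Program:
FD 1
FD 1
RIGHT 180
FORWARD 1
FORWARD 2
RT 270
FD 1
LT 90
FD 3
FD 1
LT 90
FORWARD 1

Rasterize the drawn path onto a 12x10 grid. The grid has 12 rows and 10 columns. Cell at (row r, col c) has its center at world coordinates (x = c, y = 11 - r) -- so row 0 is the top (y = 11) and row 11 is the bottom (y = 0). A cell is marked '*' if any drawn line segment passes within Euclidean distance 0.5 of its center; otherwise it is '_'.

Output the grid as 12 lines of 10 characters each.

Answer: _______**_
_______**_
_______**_
_______**_
_______**_
__________
__________
__________
__________
__________
__________
__________

Derivation:
Segment 0: (7,8) -> (7,9)
Segment 1: (7,9) -> (7,10)
Segment 2: (7,10) -> (7,9)
Segment 3: (7,9) -> (7,7)
Segment 4: (7,7) -> (8,7)
Segment 5: (8,7) -> (8,10)
Segment 6: (8,10) -> (8,11)
Segment 7: (8,11) -> (7,11)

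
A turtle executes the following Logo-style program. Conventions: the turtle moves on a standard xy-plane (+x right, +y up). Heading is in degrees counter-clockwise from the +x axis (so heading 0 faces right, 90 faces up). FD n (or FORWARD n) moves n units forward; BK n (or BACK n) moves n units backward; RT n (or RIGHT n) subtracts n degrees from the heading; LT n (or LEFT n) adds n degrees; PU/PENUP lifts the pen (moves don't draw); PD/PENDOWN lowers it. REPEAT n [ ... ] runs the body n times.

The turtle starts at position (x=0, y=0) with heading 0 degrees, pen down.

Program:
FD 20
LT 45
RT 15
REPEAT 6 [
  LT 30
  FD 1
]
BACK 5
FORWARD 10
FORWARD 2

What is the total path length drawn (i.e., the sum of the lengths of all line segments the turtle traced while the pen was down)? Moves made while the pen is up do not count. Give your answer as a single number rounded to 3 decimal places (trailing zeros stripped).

Answer: 43

Derivation:
Executing turtle program step by step:
Start: pos=(0,0), heading=0, pen down
FD 20: (0,0) -> (20,0) [heading=0, draw]
LT 45: heading 0 -> 45
RT 15: heading 45 -> 30
REPEAT 6 [
  -- iteration 1/6 --
  LT 30: heading 30 -> 60
  FD 1: (20,0) -> (20.5,0.866) [heading=60, draw]
  -- iteration 2/6 --
  LT 30: heading 60 -> 90
  FD 1: (20.5,0.866) -> (20.5,1.866) [heading=90, draw]
  -- iteration 3/6 --
  LT 30: heading 90 -> 120
  FD 1: (20.5,1.866) -> (20,2.732) [heading=120, draw]
  -- iteration 4/6 --
  LT 30: heading 120 -> 150
  FD 1: (20,2.732) -> (19.134,3.232) [heading=150, draw]
  -- iteration 5/6 --
  LT 30: heading 150 -> 180
  FD 1: (19.134,3.232) -> (18.134,3.232) [heading=180, draw]
  -- iteration 6/6 --
  LT 30: heading 180 -> 210
  FD 1: (18.134,3.232) -> (17.268,2.732) [heading=210, draw]
]
BK 5: (17.268,2.732) -> (21.598,5.232) [heading=210, draw]
FD 10: (21.598,5.232) -> (12.938,0.232) [heading=210, draw]
FD 2: (12.938,0.232) -> (11.206,-0.768) [heading=210, draw]
Final: pos=(11.206,-0.768), heading=210, 10 segment(s) drawn

Segment lengths:
  seg 1: (0,0) -> (20,0), length = 20
  seg 2: (20,0) -> (20.5,0.866), length = 1
  seg 3: (20.5,0.866) -> (20.5,1.866), length = 1
  seg 4: (20.5,1.866) -> (20,2.732), length = 1
  seg 5: (20,2.732) -> (19.134,3.232), length = 1
  seg 6: (19.134,3.232) -> (18.134,3.232), length = 1
  seg 7: (18.134,3.232) -> (17.268,2.732), length = 1
  seg 8: (17.268,2.732) -> (21.598,5.232), length = 5
  seg 9: (21.598,5.232) -> (12.938,0.232), length = 10
  seg 10: (12.938,0.232) -> (11.206,-0.768), length = 2
Total = 43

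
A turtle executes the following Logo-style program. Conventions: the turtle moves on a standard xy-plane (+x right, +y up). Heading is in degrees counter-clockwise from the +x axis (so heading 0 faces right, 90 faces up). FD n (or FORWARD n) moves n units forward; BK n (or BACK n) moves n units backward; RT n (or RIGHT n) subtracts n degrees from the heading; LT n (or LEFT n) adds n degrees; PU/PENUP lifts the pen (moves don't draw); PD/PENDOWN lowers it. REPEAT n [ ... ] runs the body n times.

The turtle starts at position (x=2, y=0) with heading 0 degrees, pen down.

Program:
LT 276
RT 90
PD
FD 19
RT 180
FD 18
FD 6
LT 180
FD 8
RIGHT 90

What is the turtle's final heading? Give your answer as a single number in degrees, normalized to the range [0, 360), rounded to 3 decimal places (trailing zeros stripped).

Executing turtle program step by step:
Start: pos=(2,0), heading=0, pen down
LT 276: heading 0 -> 276
RT 90: heading 276 -> 186
PD: pen down
FD 19: (2,0) -> (-16.896,-1.986) [heading=186, draw]
RT 180: heading 186 -> 6
FD 18: (-16.896,-1.986) -> (1.005,-0.105) [heading=6, draw]
FD 6: (1.005,-0.105) -> (6.973,0.523) [heading=6, draw]
LT 180: heading 6 -> 186
FD 8: (6.973,0.523) -> (-0.984,-0.314) [heading=186, draw]
RT 90: heading 186 -> 96
Final: pos=(-0.984,-0.314), heading=96, 4 segment(s) drawn

Answer: 96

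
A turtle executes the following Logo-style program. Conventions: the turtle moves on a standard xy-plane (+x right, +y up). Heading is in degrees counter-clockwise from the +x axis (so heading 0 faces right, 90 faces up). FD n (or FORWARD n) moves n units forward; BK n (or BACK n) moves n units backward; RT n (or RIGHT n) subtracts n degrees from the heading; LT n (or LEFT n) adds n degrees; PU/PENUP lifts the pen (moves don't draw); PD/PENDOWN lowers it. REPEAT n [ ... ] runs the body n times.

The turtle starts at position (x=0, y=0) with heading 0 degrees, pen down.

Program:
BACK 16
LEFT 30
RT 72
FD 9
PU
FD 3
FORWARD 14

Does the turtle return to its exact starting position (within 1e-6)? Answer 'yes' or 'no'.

Executing turtle program step by step:
Start: pos=(0,0), heading=0, pen down
BK 16: (0,0) -> (-16,0) [heading=0, draw]
LT 30: heading 0 -> 30
RT 72: heading 30 -> 318
FD 9: (-16,0) -> (-9.312,-6.022) [heading=318, draw]
PU: pen up
FD 3: (-9.312,-6.022) -> (-7.082,-8.03) [heading=318, move]
FD 14: (-7.082,-8.03) -> (3.322,-17.397) [heading=318, move]
Final: pos=(3.322,-17.397), heading=318, 2 segment(s) drawn

Start position: (0, 0)
Final position: (3.322, -17.397)
Distance = 17.712; >= 1e-6 -> NOT closed

Answer: no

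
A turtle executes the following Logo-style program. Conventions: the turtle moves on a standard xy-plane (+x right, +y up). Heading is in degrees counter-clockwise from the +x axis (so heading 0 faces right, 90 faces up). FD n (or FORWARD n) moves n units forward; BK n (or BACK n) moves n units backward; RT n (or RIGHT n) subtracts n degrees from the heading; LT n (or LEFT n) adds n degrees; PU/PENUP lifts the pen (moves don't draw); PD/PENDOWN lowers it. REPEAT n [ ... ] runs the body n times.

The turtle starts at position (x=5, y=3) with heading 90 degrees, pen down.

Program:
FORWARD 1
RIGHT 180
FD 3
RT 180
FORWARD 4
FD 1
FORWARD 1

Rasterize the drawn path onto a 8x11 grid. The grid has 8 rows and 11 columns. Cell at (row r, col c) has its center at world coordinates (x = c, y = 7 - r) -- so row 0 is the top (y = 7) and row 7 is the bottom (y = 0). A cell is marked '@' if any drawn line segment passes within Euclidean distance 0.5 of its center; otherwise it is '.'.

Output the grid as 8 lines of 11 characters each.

Segment 0: (5,3) -> (5,4)
Segment 1: (5,4) -> (5,1)
Segment 2: (5,1) -> (5,5)
Segment 3: (5,5) -> (5,6)
Segment 4: (5,6) -> (5,7)

Answer: .....@.....
.....@.....
.....@.....
.....@.....
.....@.....
.....@.....
.....@.....
...........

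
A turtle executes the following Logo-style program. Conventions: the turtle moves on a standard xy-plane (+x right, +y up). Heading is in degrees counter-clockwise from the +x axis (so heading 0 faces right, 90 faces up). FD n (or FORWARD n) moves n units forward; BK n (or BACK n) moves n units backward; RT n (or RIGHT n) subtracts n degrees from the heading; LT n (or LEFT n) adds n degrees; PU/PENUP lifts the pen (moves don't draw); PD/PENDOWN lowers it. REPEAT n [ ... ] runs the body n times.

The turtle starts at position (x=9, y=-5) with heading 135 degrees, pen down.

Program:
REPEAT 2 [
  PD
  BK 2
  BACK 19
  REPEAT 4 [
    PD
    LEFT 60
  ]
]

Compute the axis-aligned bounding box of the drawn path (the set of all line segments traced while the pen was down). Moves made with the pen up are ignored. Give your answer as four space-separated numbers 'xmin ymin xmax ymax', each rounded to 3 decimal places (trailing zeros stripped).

Answer: 3.565 -25.284 23.849 -5

Derivation:
Executing turtle program step by step:
Start: pos=(9,-5), heading=135, pen down
REPEAT 2 [
  -- iteration 1/2 --
  PD: pen down
  BK 2: (9,-5) -> (10.414,-6.414) [heading=135, draw]
  BK 19: (10.414,-6.414) -> (23.849,-19.849) [heading=135, draw]
  REPEAT 4 [
    -- iteration 1/4 --
    PD: pen down
    LT 60: heading 135 -> 195
    -- iteration 2/4 --
    PD: pen down
    LT 60: heading 195 -> 255
    -- iteration 3/4 --
    PD: pen down
    LT 60: heading 255 -> 315
    -- iteration 4/4 --
    PD: pen down
    LT 60: heading 315 -> 15
  ]
  -- iteration 2/2 --
  PD: pen down
  BK 2: (23.849,-19.849) -> (21.917,-20.367) [heading=15, draw]
  BK 19: (21.917,-20.367) -> (3.565,-25.284) [heading=15, draw]
  REPEAT 4 [
    -- iteration 1/4 --
    PD: pen down
    LT 60: heading 15 -> 75
    -- iteration 2/4 --
    PD: pen down
    LT 60: heading 75 -> 135
    -- iteration 3/4 --
    PD: pen down
    LT 60: heading 135 -> 195
    -- iteration 4/4 --
    PD: pen down
    LT 60: heading 195 -> 255
  ]
]
Final: pos=(3.565,-25.284), heading=255, 4 segment(s) drawn

Segment endpoints: x in {3.565, 9, 10.414, 21.917, 23.849}, y in {-25.284, -20.367, -19.849, -6.414, -5}
xmin=3.565, ymin=-25.284, xmax=23.849, ymax=-5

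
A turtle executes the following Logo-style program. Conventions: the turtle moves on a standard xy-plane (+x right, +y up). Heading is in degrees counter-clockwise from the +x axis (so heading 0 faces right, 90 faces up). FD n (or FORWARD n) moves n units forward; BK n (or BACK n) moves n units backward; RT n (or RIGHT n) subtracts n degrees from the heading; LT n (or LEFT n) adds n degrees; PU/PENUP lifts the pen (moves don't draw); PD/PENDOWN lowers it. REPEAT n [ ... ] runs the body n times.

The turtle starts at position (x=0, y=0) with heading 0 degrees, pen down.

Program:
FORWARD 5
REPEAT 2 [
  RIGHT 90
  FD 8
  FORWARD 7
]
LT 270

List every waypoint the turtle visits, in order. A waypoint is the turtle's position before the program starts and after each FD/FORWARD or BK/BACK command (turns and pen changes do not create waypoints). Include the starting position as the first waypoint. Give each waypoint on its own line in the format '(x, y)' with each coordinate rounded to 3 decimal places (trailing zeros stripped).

Executing turtle program step by step:
Start: pos=(0,0), heading=0, pen down
FD 5: (0,0) -> (5,0) [heading=0, draw]
REPEAT 2 [
  -- iteration 1/2 --
  RT 90: heading 0 -> 270
  FD 8: (5,0) -> (5,-8) [heading=270, draw]
  FD 7: (5,-8) -> (5,-15) [heading=270, draw]
  -- iteration 2/2 --
  RT 90: heading 270 -> 180
  FD 8: (5,-15) -> (-3,-15) [heading=180, draw]
  FD 7: (-3,-15) -> (-10,-15) [heading=180, draw]
]
LT 270: heading 180 -> 90
Final: pos=(-10,-15), heading=90, 5 segment(s) drawn
Waypoints (6 total):
(0, 0)
(5, 0)
(5, -8)
(5, -15)
(-3, -15)
(-10, -15)

Answer: (0, 0)
(5, 0)
(5, -8)
(5, -15)
(-3, -15)
(-10, -15)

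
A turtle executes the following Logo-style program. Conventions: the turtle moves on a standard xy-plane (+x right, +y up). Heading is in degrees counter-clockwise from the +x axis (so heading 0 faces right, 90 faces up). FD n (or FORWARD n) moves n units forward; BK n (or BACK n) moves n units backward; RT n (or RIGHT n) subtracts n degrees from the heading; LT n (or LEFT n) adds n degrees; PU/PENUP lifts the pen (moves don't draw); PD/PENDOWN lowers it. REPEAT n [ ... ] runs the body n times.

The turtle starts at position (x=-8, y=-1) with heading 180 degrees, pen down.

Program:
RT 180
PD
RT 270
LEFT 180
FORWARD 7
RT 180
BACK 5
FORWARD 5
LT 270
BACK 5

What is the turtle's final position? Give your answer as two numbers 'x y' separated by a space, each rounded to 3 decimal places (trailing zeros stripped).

Answer: -13 -8

Derivation:
Executing turtle program step by step:
Start: pos=(-8,-1), heading=180, pen down
RT 180: heading 180 -> 0
PD: pen down
RT 270: heading 0 -> 90
LT 180: heading 90 -> 270
FD 7: (-8,-1) -> (-8,-8) [heading=270, draw]
RT 180: heading 270 -> 90
BK 5: (-8,-8) -> (-8,-13) [heading=90, draw]
FD 5: (-8,-13) -> (-8,-8) [heading=90, draw]
LT 270: heading 90 -> 0
BK 5: (-8,-8) -> (-13,-8) [heading=0, draw]
Final: pos=(-13,-8), heading=0, 4 segment(s) drawn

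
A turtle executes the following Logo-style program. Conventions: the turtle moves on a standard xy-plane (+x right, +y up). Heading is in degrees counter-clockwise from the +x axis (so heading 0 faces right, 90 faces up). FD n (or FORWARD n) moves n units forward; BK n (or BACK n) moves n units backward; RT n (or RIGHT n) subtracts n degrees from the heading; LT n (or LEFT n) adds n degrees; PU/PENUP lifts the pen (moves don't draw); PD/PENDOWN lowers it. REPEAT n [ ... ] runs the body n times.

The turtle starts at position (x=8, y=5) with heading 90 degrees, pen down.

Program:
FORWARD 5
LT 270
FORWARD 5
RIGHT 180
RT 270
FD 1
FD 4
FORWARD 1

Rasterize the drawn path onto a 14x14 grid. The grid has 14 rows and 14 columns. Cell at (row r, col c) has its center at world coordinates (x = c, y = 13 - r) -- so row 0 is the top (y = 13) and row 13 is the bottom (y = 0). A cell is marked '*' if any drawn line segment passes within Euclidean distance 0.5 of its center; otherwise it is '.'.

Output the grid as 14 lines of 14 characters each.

Answer: ..............
..............
..............
........******
........*....*
........*....*
........*....*
........*....*
........*....*
.............*
..............
..............
..............
..............

Derivation:
Segment 0: (8,5) -> (8,10)
Segment 1: (8,10) -> (13,10)
Segment 2: (13,10) -> (13,9)
Segment 3: (13,9) -> (13,5)
Segment 4: (13,5) -> (13,4)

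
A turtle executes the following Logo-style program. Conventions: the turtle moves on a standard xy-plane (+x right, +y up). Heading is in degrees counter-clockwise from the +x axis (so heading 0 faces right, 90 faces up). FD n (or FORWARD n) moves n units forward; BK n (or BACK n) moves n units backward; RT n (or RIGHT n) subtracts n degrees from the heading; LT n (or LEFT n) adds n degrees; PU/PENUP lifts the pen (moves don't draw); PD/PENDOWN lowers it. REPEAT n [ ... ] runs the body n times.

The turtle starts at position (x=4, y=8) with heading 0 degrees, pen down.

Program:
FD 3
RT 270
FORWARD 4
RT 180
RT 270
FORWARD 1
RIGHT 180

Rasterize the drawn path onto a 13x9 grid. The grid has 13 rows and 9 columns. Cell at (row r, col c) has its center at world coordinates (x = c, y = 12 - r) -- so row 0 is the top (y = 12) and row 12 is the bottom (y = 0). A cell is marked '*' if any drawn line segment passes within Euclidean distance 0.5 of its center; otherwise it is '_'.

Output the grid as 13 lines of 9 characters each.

Segment 0: (4,8) -> (7,8)
Segment 1: (7,8) -> (7,12)
Segment 2: (7,12) -> (8,12)

Answer: _______**
_______*_
_______*_
_______*_
____****_
_________
_________
_________
_________
_________
_________
_________
_________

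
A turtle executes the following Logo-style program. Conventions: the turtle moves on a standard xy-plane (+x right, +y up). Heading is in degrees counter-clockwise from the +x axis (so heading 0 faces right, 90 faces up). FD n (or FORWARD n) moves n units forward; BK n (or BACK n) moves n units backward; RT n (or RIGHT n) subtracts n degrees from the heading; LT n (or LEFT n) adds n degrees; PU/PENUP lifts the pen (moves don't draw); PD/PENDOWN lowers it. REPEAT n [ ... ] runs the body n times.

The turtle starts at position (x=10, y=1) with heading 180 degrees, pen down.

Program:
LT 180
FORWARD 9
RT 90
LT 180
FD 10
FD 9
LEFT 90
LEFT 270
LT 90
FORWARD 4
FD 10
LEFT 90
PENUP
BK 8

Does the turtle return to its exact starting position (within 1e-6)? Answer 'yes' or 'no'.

Answer: no

Derivation:
Executing turtle program step by step:
Start: pos=(10,1), heading=180, pen down
LT 180: heading 180 -> 0
FD 9: (10,1) -> (19,1) [heading=0, draw]
RT 90: heading 0 -> 270
LT 180: heading 270 -> 90
FD 10: (19,1) -> (19,11) [heading=90, draw]
FD 9: (19,11) -> (19,20) [heading=90, draw]
LT 90: heading 90 -> 180
LT 270: heading 180 -> 90
LT 90: heading 90 -> 180
FD 4: (19,20) -> (15,20) [heading=180, draw]
FD 10: (15,20) -> (5,20) [heading=180, draw]
LT 90: heading 180 -> 270
PU: pen up
BK 8: (5,20) -> (5,28) [heading=270, move]
Final: pos=(5,28), heading=270, 5 segment(s) drawn

Start position: (10, 1)
Final position: (5, 28)
Distance = 27.459; >= 1e-6 -> NOT closed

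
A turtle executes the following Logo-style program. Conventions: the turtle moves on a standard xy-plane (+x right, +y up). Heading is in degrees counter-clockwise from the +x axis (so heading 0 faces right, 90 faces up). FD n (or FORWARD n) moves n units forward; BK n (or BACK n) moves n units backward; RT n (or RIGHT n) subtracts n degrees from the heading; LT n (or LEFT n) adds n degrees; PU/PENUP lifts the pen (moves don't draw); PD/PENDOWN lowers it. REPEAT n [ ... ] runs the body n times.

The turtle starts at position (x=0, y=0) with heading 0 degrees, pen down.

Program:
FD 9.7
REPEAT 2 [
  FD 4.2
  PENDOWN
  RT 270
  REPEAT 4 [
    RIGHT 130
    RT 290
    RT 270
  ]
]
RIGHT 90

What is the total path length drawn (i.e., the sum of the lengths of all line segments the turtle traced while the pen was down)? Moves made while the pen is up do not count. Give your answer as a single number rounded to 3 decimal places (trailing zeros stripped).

Executing turtle program step by step:
Start: pos=(0,0), heading=0, pen down
FD 9.7: (0,0) -> (9.7,0) [heading=0, draw]
REPEAT 2 [
  -- iteration 1/2 --
  FD 4.2: (9.7,0) -> (13.9,0) [heading=0, draw]
  PD: pen down
  RT 270: heading 0 -> 90
  REPEAT 4 [
    -- iteration 1/4 --
    RT 130: heading 90 -> 320
    RT 290: heading 320 -> 30
    RT 270: heading 30 -> 120
    -- iteration 2/4 --
    RT 130: heading 120 -> 350
    RT 290: heading 350 -> 60
    RT 270: heading 60 -> 150
    -- iteration 3/4 --
    RT 130: heading 150 -> 20
    RT 290: heading 20 -> 90
    RT 270: heading 90 -> 180
    -- iteration 4/4 --
    RT 130: heading 180 -> 50
    RT 290: heading 50 -> 120
    RT 270: heading 120 -> 210
  ]
  -- iteration 2/2 --
  FD 4.2: (13.9,0) -> (10.263,-2.1) [heading=210, draw]
  PD: pen down
  RT 270: heading 210 -> 300
  REPEAT 4 [
    -- iteration 1/4 --
    RT 130: heading 300 -> 170
    RT 290: heading 170 -> 240
    RT 270: heading 240 -> 330
    -- iteration 2/4 --
    RT 130: heading 330 -> 200
    RT 290: heading 200 -> 270
    RT 270: heading 270 -> 0
    -- iteration 3/4 --
    RT 130: heading 0 -> 230
    RT 290: heading 230 -> 300
    RT 270: heading 300 -> 30
    -- iteration 4/4 --
    RT 130: heading 30 -> 260
    RT 290: heading 260 -> 330
    RT 270: heading 330 -> 60
  ]
]
RT 90: heading 60 -> 330
Final: pos=(10.263,-2.1), heading=330, 3 segment(s) drawn

Segment lengths:
  seg 1: (0,0) -> (9.7,0), length = 9.7
  seg 2: (9.7,0) -> (13.9,0), length = 4.2
  seg 3: (13.9,0) -> (10.263,-2.1), length = 4.2
Total = 18.1

Answer: 18.1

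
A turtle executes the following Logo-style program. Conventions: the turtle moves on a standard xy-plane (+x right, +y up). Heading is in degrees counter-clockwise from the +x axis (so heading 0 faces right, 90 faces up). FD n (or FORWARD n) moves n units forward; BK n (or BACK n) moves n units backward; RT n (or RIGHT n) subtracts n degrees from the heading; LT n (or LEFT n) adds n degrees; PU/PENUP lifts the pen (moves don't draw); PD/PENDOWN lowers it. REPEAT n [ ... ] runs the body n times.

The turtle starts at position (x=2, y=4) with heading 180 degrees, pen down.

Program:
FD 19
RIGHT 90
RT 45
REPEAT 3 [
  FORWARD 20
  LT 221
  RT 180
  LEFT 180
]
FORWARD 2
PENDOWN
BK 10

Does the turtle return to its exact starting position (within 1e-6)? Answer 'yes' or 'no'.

Answer: no

Derivation:
Executing turtle program step by step:
Start: pos=(2,4), heading=180, pen down
FD 19: (2,4) -> (-17,4) [heading=180, draw]
RT 90: heading 180 -> 90
RT 45: heading 90 -> 45
REPEAT 3 [
  -- iteration 1/3 --
  FD 20: (-17,4) -> (-2.858,18.142) [heading=45, draw]
  LT 221: heading 45 -> 266
  RT 180: heading 266 -> 86
  LT 180: heading 86 -> 266
  -- iteration 2/3 --
  FD 20: (-2.858,18.142) -> (-4.253,-1.809) [heading=266, draw]
  LT 221: heading 266 -> 127
  RT 180: heading 127 -> 307
  LT 180: heading 307 -> 127
  -- iteration 3/3 --
  FD 20: (-4.253,-1.809) -> (-16.289,14.164) [heading=127, draw]
  LT 221: heading 127 -> 348
  RT 180: heading 348 -> 168
  LT 180: heading 168 -> 348
]
FD 2: (-16.289,14.164) -> (-14.333,13.748) [heading=348, draw]
PD: pen down
BK 10: (-14.333,13.748) -> (-24.114,15.827) [heading=348, draw]
Final: pos=(-24.114,15.827), heading=348, 6 segment(s) drawn

Start position: (2, 4)
Final position: (-24.114, 15.827)
Distance = 28.668; >= 1e-6 -> NOT closed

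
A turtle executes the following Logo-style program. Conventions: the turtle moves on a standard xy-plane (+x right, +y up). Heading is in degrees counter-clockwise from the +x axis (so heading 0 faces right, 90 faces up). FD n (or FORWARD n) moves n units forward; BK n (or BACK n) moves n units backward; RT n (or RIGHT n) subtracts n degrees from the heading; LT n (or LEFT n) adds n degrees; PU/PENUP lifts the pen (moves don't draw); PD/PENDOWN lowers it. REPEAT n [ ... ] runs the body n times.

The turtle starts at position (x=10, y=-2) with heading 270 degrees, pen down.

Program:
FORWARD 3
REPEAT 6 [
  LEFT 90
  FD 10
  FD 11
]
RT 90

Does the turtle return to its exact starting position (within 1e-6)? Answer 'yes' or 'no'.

Executing turtle program step by step:
Start: pos=(10,-2), heading=270, pen down
FD 3: (10,-2) -> (10,-5) [heading=270, draw]
REPEAT 6 [
  -- iteration 1/6 --
  LT 90: heading 270 -> 0
  FD 10: (10,-5) -> (20,-5) [heading=0, draw]
  FD 11: (20,-5) -> (31,-5) [heading=0, draw]
  -- iteration 2/6 --
  LT 90: heading 0 -> 90
  FD 10: (31,-5) -> (31,5) [heading=90, draw]
  FD 11: (31,5) -> (31,16) [heading=90, draw]
  -- iteration 3/6 --
  LT 90: heading 90 -> 180
  FD 10: (31,16) -> (21,16) [heading=180, draw]
  FD 11: (21,16) -> (10,16) [heading=180, draw]
  -- iteration 4/6 --
  LT 90: heading 180 -> 270
  FD 10: (10,16) -> (10,6) [heading=270, draw]
  FD 11: (10,6) -> (10,-5) [heading=270, draw]
  -- iteration 5/6 --
  LT 90: heading 270 -> 0
  FD 10: (10,-5) -> (20,-5) [heading=0, draw]
  FD 11: (20,-5) -> (31,-5) [heading=0, draw]
  -- iteration 6/6 --
  LT 90: heading 0 -> 90
  FD 10: (31,-5) -> (31,5) [heading=90, draw]
  FD 11: (31,5) -> (31,16) [heading=90, draw]
]
RT 90: heading 90 -> 0
Final: pos=(31,16), heading=0, 13 segment(s) drawn

Start position: (10, -2)
Final position: (31, 16)
Distance = 27.659; >= 1e-6 -> NOT closed

Answer: no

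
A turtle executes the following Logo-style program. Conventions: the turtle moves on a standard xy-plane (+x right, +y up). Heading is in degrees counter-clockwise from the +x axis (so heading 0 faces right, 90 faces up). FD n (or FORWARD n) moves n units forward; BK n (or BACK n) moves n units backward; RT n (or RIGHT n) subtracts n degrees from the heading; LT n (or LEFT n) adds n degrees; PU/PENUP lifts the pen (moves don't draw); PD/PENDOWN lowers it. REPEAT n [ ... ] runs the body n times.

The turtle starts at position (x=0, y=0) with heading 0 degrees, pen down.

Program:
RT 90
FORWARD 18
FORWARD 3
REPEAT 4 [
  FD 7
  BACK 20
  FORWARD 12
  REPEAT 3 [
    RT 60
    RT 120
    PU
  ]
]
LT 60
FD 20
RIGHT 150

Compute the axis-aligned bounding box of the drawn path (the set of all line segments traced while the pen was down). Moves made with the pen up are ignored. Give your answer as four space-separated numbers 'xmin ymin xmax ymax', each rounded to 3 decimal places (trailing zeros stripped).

Executing turtle program step by step:
Start: pos=(0,0), heading=0, pen down
RT 90: heading 0 -> 270
FD 18: (0,0) -> (0,-18) [heading=270, draw]
FD 3: (0,-18) -> (0,-21) [heading=270, draw]
REPEAT 4 [
  -- iteration 1/4 --
  FD 7: (0,-21) -> (0,-28) [heading=270, draw]
  BK 20: (0,-28) -> (0,-8) [heading=270, draw]
  FD 12: (0,-8) -> (0,-20) [heading=270, draw]
  REPEAT 3 [
    -- iteration 1/3 --
    RT 60: heading 270 -> 210
    RT 120: heading 210 -> 90
    PU: pen up
    -- iteration 2/3 --
    RT 60: heading 90 -> 30
    RT 120: heading 30 -> 270
    PU: pen up
    -- iteration 3/3 --
    RT 60: heading 270 -> 210
    RT 120: heading 210 -> 90
    PU: pen up
  ]
  -- iteration 2/4 --
  FD 7: (0,-20) -> (0,-13) [heading=90, move]
  BK 20: (0,-13) -> (0,-33) [heading=90, move]
  FD 12: (0,-33) -> (0,-21) [heading=90, move]
  REPEAT 3 [
    -- iteration 1/3 --
    RT 60: heading 90 -> 30
    RT 120: heading 30 -> 270
    PU: pen up
    -- iteration 2/3 --
    RT 60: heading 270 -> 210
    RT 120: heading 210 -> 90
    PU: pen up
    -- iteration 3/3 --
    RT 60: heading 90 -> 30
    RT 120: heading 30 -> 270
    PU: pen up
  ]
  -- iteration 3/4 --
  FD 7: (0,-21) -> (0,-28) [heading=270, move]
  BK 20: (0,-28) -> (0,-8) [heading=270, move]
  FD 12: (0,-8) -> (0,-20) [heading=270, move]
  REPEAT 3 [
    -- iteration 1/3 --
    RT 60: heading 270 -> 210
    RT 120: heading 210 -> 90
    PU: pen up
    -- iteration 2/3 --
    RT 60: heading 90 -> 30
    RT 120: heading 30 -> 270
    PU: pen up
    -- iteration 3/3 --
    RT 60: heading 270 -> 210
    RT 120: heading 210 -> 90
    PU: pen up
  ]
  -- iteration 4/4 --
  FD 7: (0,-20) -> (0,-13) [heading=90, move]
  BK 20: (0,-13) -> (0,-33) [heading=90, move]
  FD 12: (0,-33) -> (0,-21) [heading=90, move]
  REPEAT 3 [
    -- iteration 1/3 --
    RT 60: heading 90 -> 30
    RT 120: heading 30 -> 270
    PU: pen up
    -- iteration 2/3 --
    RT 60: heading 270 -> 210
    RT 120: heading 210 -> 90
    PU: pen up
    -- iteration 3/3 --
    RT 60: heading 90 -> 30
    RT 120: heading 30 -> 270
    PU: pen up
  ]
]
LT 60: heading 270 -> 330
FD 20: (0,-21) -> (17.321,-31) [heading=330, move]
RT 150: heading 330 -> 180
Final: pos=(17.321,-31), heading=180, 5 segment(s) drawn

Segment endpoints: x in {0, 0, 0, 0, 0, 0}, y in {-28, -21, -20, -18, -8, 0}
xmin=0, ymin=-28, xmax=0, ymax=0

Answer: 0 -28 0 0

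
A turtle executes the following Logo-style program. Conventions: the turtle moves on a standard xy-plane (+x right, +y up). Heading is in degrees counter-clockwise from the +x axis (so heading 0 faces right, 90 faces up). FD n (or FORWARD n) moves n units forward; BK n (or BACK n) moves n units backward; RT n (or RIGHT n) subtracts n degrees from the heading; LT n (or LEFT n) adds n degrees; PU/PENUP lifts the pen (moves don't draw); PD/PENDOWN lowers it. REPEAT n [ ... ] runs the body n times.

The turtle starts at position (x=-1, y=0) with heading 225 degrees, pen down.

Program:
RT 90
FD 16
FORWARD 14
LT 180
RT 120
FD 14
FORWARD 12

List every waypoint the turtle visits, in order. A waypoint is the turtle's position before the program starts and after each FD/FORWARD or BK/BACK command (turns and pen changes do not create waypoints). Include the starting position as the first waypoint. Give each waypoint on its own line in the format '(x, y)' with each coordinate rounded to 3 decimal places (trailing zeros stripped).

Executing turtle program step by step:
Start: pos=(-1,0), heading=225, pen down
RT 90: heading 225 -> 135
FD 16: (-1,0) -> (-12.314,11.314) [heading=135, draw]
FD 14: (-12.314,11.314) -> (-22.213,21.213) [heading=135, draw]
LT 180: heading 135 -> 315
RT 120: heading 315 -> 195
FD 14: (-22.213,21.213) -> (-35.736,17.59) [heading=195, draw]
FD 12: (-35.736,17.59) -> (-47.327,14.484) [heading=195, draw]
Final: pos=(-47.327,14.484), heading=195, 4 segment(s) drawn
Waypoints (5 total):
(-1, 0)
(-12.314, 11.314)
(-22.213, 21.213)
(-35.736, 17.59)
(-47.327, 14.484)

Answer: (-1, 0)
(-12.314, 11.314)
(-22.213, 21.213)
(-35.736, 17.59)
(-47.327, 14.484)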